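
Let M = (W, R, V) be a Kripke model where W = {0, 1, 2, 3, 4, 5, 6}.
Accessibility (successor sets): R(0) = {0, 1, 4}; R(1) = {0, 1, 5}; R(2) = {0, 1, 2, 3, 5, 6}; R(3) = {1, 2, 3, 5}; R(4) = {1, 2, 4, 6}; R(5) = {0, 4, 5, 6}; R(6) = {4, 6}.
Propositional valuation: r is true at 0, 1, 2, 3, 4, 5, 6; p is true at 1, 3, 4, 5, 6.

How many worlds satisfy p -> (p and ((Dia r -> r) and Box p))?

Recall that Box ψ holds at a world iff ψ holds at every accessible world, and Dia ψ holds iff ψ holds at some accessible world.
Let φ = p -> (p and ((Dia r -> r) and Box p)). Evaluate φ at each world:
  0 (successors {0, 1, 4}): φ is true.
  1 (successors {0, 1, 5}): φ is false.
  2 (successors {0, 1, 2, 3, 5, 6}): φ is true.
  3 (successors {1, 2, 3, 5}): φ is false.
  4 (successors {1, 2, 4, 6}): φ is false.
  5 (successors {0, 4, 5, 6}): φ is false.
  6 (successors {4, 6}): φ is true.
For instance, at 3:
  At 3: p is true, p and ((Dia r -> r) and Box p) is false, so p -> (p and ((Dia r -> r) and Box p)) is false.
    At 3: p is true, (Dia r -> r) and Box p is false, so p and ((Dia r -> r) and Box p) is false.
      At 3: Dia r -> r is true, Box p is false, so (Dia r -> r) and Box p is false.
Satisfying worlds: {0, 2, 6}

3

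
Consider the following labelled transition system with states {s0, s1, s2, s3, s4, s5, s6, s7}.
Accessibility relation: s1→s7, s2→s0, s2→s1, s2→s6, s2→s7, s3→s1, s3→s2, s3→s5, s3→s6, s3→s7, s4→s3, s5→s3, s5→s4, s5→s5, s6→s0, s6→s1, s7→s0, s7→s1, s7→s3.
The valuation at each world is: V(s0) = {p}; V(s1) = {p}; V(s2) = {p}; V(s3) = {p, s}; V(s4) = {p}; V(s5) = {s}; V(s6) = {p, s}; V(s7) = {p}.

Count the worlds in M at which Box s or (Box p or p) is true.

7

Recall that Box ψ holds at a world iff ψ holds at every accessible world, and Dia ψ holds iff ψ holds at some accessible world.
Let φ = Box s or (Box p or p). Evaluate φ at each world:
  s0 (successors ∅): φ is true.
  s1 (successors {s7}): φ is true.
  s2 (successors {s0, s1, s6, s7}): φ is true.
  s3 (successors {s1, s2, s5, s6, s7}): φ is true.
  s4 (successors {s3}): φ is true.
  s5 (successors {s3, s4, s5}): φ is false.
  s6 (successors {s0, s1}): φ is true.
  s7 (successors {s0, s1, s3}): φ is true.
For instance, at s3:
  At s3: Box s is false, Box p or p is true, so Box s or (Box p or p) is true.
    At s3: Box s requires s at every successor {s1, s2, s5, s6, s7}.
      s fails at s1, so Box s is false at s3.
    At s3: Box p is false, p is true, so Box p or p is true.
      At s3: Box p requires p at every successor {s1, s2, s5, s6, s7}.
        p fails at s5, so Box p is false at s3.
Satisfying worlds: {s0, s1, s2, s3, s4, s6, s7}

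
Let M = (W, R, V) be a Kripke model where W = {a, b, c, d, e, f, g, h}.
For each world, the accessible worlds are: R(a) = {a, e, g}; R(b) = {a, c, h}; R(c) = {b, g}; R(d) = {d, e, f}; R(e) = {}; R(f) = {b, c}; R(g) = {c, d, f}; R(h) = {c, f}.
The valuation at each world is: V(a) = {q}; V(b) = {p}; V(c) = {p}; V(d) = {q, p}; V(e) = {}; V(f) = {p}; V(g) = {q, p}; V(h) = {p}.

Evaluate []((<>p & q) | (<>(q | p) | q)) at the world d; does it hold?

Recall that []ψ holds at a world iff ψ holds at every accessible world, and <>ψ holds iff ψ holds at some accessible world.
At d: []((<>p & q) | (<>(q | p) | q)) requires (<>p & q) | (<>(q | p) | q) at every successor {d, e, f}.
  (<>p & q) | (<>(q | p) | q) fails at e, so []((<>p & q) | (<>(q | p) | q)) is false at d.
    At e: <>p & q is false, <>(q | p) | q is false, so (<>p & q) | (<>(q | p) | q) is false.
      At e: <>p is false, q is false, so <>p & q is false.
      At e: <>(q | p) is false, q is false, so <>(q | p) | q is false.

No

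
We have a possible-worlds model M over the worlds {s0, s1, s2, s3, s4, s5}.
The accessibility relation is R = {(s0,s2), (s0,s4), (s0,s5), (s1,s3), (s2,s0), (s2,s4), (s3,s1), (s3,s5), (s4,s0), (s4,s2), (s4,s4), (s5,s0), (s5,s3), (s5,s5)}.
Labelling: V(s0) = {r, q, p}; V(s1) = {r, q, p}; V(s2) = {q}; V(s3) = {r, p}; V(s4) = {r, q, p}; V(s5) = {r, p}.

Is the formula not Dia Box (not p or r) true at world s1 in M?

Recall that Box ψ holds at a world iff ψ holds at every accessible world, and Dia ψ holds iff ψ holds at some accessible world.
At s1: Dia Box (not p or r) is true, so not Dia Box (not p or r) is false.
  At s1: Dia Box (not p or r) requires Box (not p or r) at some successor in {s3}.
    Box (not p or r) holds at s3, so Dia Box (not p or r) is true at s1.
      At s3: Box (not p or r) requires not p or r at every successor {s1, s5}.
        At s1: not p or r is true.
        At s5: not p or r is true.
      So Box (not p or r) is true at s3.

No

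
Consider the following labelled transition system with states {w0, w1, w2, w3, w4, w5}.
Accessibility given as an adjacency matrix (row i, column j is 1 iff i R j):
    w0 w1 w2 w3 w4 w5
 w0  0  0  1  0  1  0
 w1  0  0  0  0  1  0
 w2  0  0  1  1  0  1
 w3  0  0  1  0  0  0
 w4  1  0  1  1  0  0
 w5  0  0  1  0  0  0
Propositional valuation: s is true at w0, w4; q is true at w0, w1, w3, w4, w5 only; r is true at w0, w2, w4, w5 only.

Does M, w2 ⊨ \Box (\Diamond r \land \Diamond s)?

No

At w2: \Box (\Diamond r \land \Diamond s) requires \Diamond r \land \Diamond s at every successor {w2, w3, w5}.
  \Diamond r \land \Diamond s fails at w2, so \Box (\Diamond r \land \Diamond s) is false at w2.
    At w2: \Diamond r is true, \Diamond s is false, so \Diamond r \land \Diamond s is false.
      At w2: \Diamond r requires r at some successor in {w2, w3, w5}.
        r holds at w2, so \Diamond r is true at w2.
      At w2: \Diamond s requires s at some successor in {w2, w3, w5}.
        At w2: s is false.
        At w3: s is false.
        At w5: s is false.
      So \Diamond s is false at w2.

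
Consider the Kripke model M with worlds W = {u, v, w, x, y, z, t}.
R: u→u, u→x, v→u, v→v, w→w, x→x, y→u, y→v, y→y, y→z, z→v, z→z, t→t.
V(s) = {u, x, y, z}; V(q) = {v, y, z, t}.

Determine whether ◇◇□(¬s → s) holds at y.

Yes

At y: ◇◇□(¬s → s) requires ◇□(¬s → s) at some successor in {u, v, y, z}.
  ◇□(¬s → s) holds at u, so ◇◇□(¬s → s) is true at y.
    At u: ◇□(¬s → s) requires □(¬s → s) at some successor in {u, x}.
      □(¬s → s) holds at u, so ◇□(¬s → s) is true at u.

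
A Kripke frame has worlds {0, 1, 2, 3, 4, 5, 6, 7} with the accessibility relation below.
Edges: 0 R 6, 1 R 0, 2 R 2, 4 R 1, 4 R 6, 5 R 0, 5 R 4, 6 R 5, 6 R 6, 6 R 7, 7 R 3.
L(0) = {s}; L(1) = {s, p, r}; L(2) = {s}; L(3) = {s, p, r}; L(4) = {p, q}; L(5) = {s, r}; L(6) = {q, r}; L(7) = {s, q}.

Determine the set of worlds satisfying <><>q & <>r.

Let φ = <><>q & <>r. Evaluate φ at each world:
  0 (successors {6}): φ is true.
  1 (successors {0}): φ is false.
  2 (successors {2}): φ is false.
  3 (successors ∅): φ is false.
  4 (successors {1, 6}): φ is true.
  5 (successors {0, 4}): φ is false.
  6 (successors {5, 6, 7}): φ is true.
  7 (successors {3}): φ is false.
For instance, at 7:
  At 7: <><>q is false, <>r is true, so <><>q & <>r is false.
    At 7: <><>q requires <>q at some successor in {3}.
      At 3: <>q is false.
    So <><>q is false at 7.
    At 7: <>r requires r at some successor in {3}.
      r holds at 3, so <>r is true at 7.
Satisfying worlds: {0, 4, 6}

0, 4, 6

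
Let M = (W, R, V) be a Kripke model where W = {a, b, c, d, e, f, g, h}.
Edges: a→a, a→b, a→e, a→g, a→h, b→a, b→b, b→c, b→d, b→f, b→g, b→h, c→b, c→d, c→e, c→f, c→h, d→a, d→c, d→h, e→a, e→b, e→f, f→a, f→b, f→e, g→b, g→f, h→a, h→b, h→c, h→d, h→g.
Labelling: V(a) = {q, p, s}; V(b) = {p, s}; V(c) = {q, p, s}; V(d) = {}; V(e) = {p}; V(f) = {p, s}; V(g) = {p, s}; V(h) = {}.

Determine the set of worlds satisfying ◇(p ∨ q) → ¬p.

Let φ = ◇(p ∨ q) → ¬p. Evaluate φ at each world:
  a (successors {a, b, e, g, h}): φ is false.
  b (successors {a, b, c, d, f, g, h}): φ is false.
  c (successors {b, d, e, f, h}): φ is false.
  d (successors {a, c, h}): φ is true.
  e (successors {a, b, f}): φ is false.
  f (successors {a, b, e}): φ is false.
  g (successors {b, f}): φ is false.
  h (successors {a, b, c, d, g}): φ is true.
For instance, at b:
  At b: ◇(p ∨ q) is true, ¬p is false, so ◇(p ∨ q) → ¬p is false.
    At b: ◇(p ∨ q) requires p ∨ q at some successor in {a, b, c, d, f, g, h}.
      p ∨ q holds at a, so ◇(p ∨ q) is true at b.
Satisfying worlds: {d, h}

d, h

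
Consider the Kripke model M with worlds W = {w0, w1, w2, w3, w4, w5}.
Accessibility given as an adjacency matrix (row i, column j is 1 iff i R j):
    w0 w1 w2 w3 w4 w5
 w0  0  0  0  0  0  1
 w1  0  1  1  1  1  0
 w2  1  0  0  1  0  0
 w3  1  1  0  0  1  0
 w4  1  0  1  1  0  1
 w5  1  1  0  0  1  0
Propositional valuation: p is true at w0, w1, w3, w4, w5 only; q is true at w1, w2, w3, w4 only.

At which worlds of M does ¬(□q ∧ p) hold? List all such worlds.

w0, w2, w3, w4, w5

Recall that □ψ holds at a world iff ψ holds at every accessible world, and ◇ψ holds iff ψ holds at some accessible world.
Let φ = ¬(□q ∧ p). Evaluate φ at each world:
  w0 (successors {w5}): φ is true.
  w1 (successors {w1, w2, w3, w4}): φ is false.
  w2 (successors {w0, w3}): φ is true.
  w3 (successors {w0, w1, w4}): φ is true.
  w4 (successors {w0, w2, w3, w5}): φ is true.
  w5 (successors {w0, w1, w4}): φ is true.
For instance, at w4:
  At w4: □q ∧ p is false, so ¬(□q ∧ p) is true.
    At w4: □q is false, p is true, so □q ∧ p is false.
      At w4: □q requires q at every successor {w0, w2, w3, w5}.
        q fails at w0, so □q is false at w4.
Satisfying worlds: {w0, w2, w3, w4, w5}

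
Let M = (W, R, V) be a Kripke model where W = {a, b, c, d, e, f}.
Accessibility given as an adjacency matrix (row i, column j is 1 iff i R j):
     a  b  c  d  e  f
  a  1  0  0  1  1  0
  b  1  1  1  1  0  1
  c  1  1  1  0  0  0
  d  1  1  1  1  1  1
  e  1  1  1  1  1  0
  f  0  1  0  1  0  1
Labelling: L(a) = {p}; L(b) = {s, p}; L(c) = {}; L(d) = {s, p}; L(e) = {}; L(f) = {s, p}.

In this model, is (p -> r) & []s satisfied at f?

Recall that []ψ holds at a world iff ψ holds at every accessible world, and <>ψ holds iff ψ holds at some accessible world.
At f: p -> r is false, []s is true, so (p -> r) & []s is false.
  At f: []s requires s at every successor {b, d, f}.
    At b: s is true.
    At d: s is true.
    At f: s is true.
  So []s is true at f.

No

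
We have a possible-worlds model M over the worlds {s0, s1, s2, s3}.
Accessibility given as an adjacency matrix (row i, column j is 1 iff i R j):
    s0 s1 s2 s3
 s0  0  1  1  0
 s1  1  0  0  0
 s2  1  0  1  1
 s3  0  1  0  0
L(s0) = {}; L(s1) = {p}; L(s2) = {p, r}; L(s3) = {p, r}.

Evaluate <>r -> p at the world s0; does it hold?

No

At s0: <>r is true, p is false, so <>r -> p is false.
  At s0: <>r requires r at some successor in {s1, s2}.
    r holds at s2, so <>r is true at s0.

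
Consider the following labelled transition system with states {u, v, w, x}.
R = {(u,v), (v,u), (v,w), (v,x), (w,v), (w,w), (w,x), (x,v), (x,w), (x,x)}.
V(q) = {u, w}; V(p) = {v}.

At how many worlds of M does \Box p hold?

Let φ = \Box p. Evaluate φ at each world:
  u (successors {v}): φ is true.
  v (successors {u, w, x}): φ is false.
  w (successors {v, w, x}): φ is false.
  x (successors {v, w, x}): φ is false.
For instance, at v:
  At v: \Box p requires p at every successor {u, w, x}.
    p fails at u, so \Box p is false at v.
Satisfying worlds: {u}

1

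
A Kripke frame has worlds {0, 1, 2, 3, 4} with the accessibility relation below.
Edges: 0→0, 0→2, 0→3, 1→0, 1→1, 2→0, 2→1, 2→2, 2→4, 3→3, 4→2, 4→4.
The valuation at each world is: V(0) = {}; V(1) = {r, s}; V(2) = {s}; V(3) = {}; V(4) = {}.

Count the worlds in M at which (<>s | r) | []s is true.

4

Recall that []ψ holds at a world iff ψ holds at every accessible world, and <>ψ holds iff ψ holds at some accessible world.
Let φ = (<>s | r) | []s. Evaluate φ at each world:
  0 (successors {0, 2, 3}): φ is true.
  1 (successors {0, 1}): φ is true.
  2 (successors {0, 1, 2, 4}): φ is true.
  3 (successors {3}): φ is false.
  4 (successors {2, 4}): φ is true.
For instance, at 0:
  At 0: <>s | r is true, []s is false, so (<>s | r) | []s is true.
    At 0: <>s is true, r is false, so <>s | r is true.
      At 0: <>s requires s at some successor in {0, 2, 3}.
        s holds at 2, so <>s is true at 0.
    At 0: []s requires s at every successor {0, 2, 3}.
      s fails at 0, so []s is false at 0.
Satisfying worlds: {0, 1, 2, 4}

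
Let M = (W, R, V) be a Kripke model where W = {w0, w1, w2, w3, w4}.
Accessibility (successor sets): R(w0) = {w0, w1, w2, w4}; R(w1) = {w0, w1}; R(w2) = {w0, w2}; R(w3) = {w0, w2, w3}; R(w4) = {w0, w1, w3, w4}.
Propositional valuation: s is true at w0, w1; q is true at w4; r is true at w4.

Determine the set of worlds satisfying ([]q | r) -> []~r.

w0, w1, w2, w3

Let φ = ([]q | r) -> []~r. Evaluate φ at each world:
  w0 (successors {w0, w1, w2, w4}): φ is true.
  w1 (successors {w0, w1}): φ is true.
  w2 (successors {w0, w2}): φ is true.
  w3 (successors {w0, w2, w3}): φ is true.
  w4 (successors {w0, w1, w3, w4}): φ is false.
For instance, at w3:
  At w3: []q | r is false, []~r is true, so ([]q | r) -> []~r is true.
    At w3: []q is false, r is false, so []q | r is false.
      At w3: []q requires q at every successor {w0, w2, w3}.
        q fails at w0, so []q is false at w3.
    At w3: []~r requires ~r at every successor {w0, w2, w3}.
      At w0: ~r is true.
      At w2: ~r is true.
      At w3: ~r is true.
    So []~r is true at w3.
Satisfying worlds: {w0, w1, w2, w3}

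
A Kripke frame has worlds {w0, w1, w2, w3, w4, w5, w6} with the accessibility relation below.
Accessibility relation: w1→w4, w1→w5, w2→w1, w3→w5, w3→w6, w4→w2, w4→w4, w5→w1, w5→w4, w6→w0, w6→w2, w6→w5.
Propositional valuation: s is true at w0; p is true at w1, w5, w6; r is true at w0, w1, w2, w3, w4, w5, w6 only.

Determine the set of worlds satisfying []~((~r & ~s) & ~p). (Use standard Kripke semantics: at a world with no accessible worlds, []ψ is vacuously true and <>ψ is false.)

w0, w1, w2, w3, w4, w5, w6

Recall that []ψ holds at a world iff ψ holds at every accessible world, and <>ψ holds iff ψ holds at some accessible world.
Let φ = []~((~r & ~s) & ~p). Evaluate φ at each world:
  w0 (successors ∅): φ is true.
  w1 (successors {w4, w5}): φ is true.
  w2 (successors {w1}): φ is true.
  w3 (successors {w5, w6}): φ is true.
  w4 (successors {w2, w4}): φ is true.
  w5 (successors {w1, w4}): φ is true.
  w6 (successors {w0, w2, w5}): φ is true.
For instance, at w4:
  At w4: []~((~r & ~s) & ~p) requires ~((~r & ~s) & ~p) at every successor {w2, w4}.
    At w2: ~((~r & ~s) & ~p) is true.
    At w4: ~((~r & ~s) & ~p) is true.
  So []~((~r & ~s) & ~p) is true at w4.
Satisfying worlds: {w0, w1, w2, w3, w4, w5, w6}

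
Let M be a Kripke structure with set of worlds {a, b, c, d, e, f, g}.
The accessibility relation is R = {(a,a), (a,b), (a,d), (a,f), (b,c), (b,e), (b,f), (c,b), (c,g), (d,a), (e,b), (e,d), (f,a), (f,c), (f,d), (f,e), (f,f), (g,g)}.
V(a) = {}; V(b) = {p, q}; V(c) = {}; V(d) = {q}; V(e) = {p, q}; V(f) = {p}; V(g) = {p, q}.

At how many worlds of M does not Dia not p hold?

2

Let φ = not Dia not p. Evaluate φ at each world:
  a (successors {a, b, d, f}): φ is false.
  b (successors {c, e, f}): φ is false.
  c (successors {b, g}): φ is true.
  d (successors {a}): φ is false.
  e (successors {b, d}): φ is false.
  f (successors {a, c, d, e, f}): φ is false.
  g (successors {g}): φ is true.
For instance, at d:
  At d: Dia not p is true, so not Dia not p is false.
    At d: Dia not p requires not p at some successor in {a}.
      not p holds at a, so Dia not p is true at d.
Satisfying worlds: {c, g}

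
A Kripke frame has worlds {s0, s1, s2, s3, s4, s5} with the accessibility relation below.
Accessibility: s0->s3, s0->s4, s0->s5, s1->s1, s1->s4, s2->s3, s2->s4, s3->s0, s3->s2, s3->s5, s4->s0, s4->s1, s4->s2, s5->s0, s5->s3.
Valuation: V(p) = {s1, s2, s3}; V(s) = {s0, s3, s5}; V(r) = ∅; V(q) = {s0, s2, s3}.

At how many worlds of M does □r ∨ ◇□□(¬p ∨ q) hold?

4

Let φ = □r ∨ ◇□□(¬p ∨ q). Evaluate φ at each world:
  s0 (successors {s3, s4, s5}): φ is true.
  s1 (successors {s1, s4}): φ is false.
  s2 (successors {s3, s4}): φ is true.
  s3 (successors {s0, s2, s5}): φ is true.
  s4 (successors {s0, s1, s2}): φ is false.
  s5 (successors {s0, s3}): φ is true.
For instance, at s0:
  At s0: □r is false, ◇□□(¬p ∨ q) is true, so □r ∨ ◇□□(¬p ∨ q) is true.
    At s0: □r requires r at every successor {s3, s4, s5}.
      r fails at s3, so □r is false at s0.
    At s0: ◇□□(¬p ∨ q) requires □□(¬p ∨ q) at some successor in {s3, s4, s5}.
      □□(¬p ∨ q) holds at s3, so ◇□□(¬p ∨ q) is true at s0.
Satisfying worlds: {s0, s2, s3, s5}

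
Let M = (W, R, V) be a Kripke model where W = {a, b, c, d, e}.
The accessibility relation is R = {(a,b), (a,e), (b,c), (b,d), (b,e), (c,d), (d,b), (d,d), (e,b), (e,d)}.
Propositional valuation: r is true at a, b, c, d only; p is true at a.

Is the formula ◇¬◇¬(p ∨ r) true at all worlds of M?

Yes

Let φ = ◇¬◇¬(p ∨ r). Evaluate φ at each world:
  a (successors {b, e}): φ is true.
  b (successors {c, d, e}): φ is true.
  c (successors {d}): φ is true.
  d (successors {b, d}): φ is true.
  e (successors {b, d}): φ is true.
For instance, at e:
  At e: ◇¬◇¬(p ∨ r) requires ¬◇¬(p ∨ r) at some successor in {b, d}.
    ¬◇¬(p ∨ r) holds at d, so ◇¬◇¬(p ∨ r) is true at e.
      At d: ◇¬(p ∨ r) is false, so ¬◇¬(p ∨ r) is true.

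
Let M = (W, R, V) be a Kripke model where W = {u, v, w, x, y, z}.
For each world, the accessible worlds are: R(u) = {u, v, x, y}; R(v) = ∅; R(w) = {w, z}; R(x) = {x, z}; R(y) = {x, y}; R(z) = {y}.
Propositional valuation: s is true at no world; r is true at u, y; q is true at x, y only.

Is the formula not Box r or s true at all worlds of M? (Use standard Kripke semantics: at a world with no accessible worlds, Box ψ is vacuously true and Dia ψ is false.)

No

Recall that Box ψ holds at a world iff ψ holds at every accessible world, and Dia ψ holds iff ψ holds at some accessible world.
Let φ = not Box r or s. Evaluate φ at each world:
  u (successors {u, v, x, y}): φ is true.
  v (successors ∅): φ is false.
  w (successors {w, z}): φ is true.
  x (successors {x, z}): φ is true.
  y (successors {x, y}): φ is true.
  z (successors {y}): φ is false.
Detail at v (counterexample):
  At v: not Box r is false, s is false, so not Box r or s is false.
    At v: Box r is true, so not Box r is false.
      At v: no accessible worlds, so Box r holds vacuously.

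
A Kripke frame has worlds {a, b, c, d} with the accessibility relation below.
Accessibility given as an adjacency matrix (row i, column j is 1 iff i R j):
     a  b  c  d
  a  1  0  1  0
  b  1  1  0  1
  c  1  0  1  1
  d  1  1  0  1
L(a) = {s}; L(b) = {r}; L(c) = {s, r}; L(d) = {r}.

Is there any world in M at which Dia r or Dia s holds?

Yes

Let φ = Dia r or Dia s. Evaluate φ at each world:
  a (successors {a, c}): φ is true.
  b (successors {a, b, d}): φ is true.
  c (successors {a, c, d}): φ is true.
  d (successors {a, b, d}): φ is true.
Detail at a (witness):
  At a: Dia r is true, Dia s is true, so Dia r or Dia s is true.
    At a: Dia r requires r at some successor in {a, c}.
      r holds at c, so Dia r is true at a.
    At a: Dia s requires s at some successor in {a, c}.
      s holds at a, so Dia s is true at a.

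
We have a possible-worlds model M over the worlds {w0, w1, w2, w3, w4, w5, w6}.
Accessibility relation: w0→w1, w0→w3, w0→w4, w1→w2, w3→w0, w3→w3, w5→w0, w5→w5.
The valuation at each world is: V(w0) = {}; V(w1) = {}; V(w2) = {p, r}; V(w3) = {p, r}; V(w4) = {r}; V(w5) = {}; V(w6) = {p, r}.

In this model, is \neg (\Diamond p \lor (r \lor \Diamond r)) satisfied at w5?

At w5: \Diamond p \lor (r \lor \Diamond r) is false, so \neg (\Diamond p \lor (r \lor \Diamond r)) is true.
  At w5: \Diamond p is false, r \lor \Diamond r is false, so \Diamond p \lor (r \lor \Diamond r) is false.
    At w5: \Diamond p requires p at some successor in {w0, w5}.
      At w0: p is false.
      At w5: p is false.
    So \Diamond p is false at w5.
    At w5: r is false, \Diamond r is false, so r \lor \Diamond r is false.
      At w5: \Diamond r requires r at some successor in {w0, w5}.
        At w0: r is false.
        At w5: r is false.
      So \Diamond r is false at w5.

Yes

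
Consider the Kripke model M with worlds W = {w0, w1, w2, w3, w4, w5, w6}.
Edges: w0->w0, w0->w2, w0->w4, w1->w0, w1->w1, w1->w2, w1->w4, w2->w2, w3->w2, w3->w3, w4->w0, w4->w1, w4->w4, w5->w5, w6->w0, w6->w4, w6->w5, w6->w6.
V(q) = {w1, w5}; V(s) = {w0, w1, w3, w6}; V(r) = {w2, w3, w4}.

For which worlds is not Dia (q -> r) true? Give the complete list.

w5

Let φ = not Dia (q -> r). Evaluate φ at each world:
  w0 (successors {w0, w2, w4}): φ is false.
  w1 (successors {w0, w1, w2, w4}): φ is false.
  w2 (successors {w2}): φ is false.
  w3 (successors {w2, w3}): φ is false.
  w4 (successors {w0, w1, w4}): φ is false.
  w5 (successors {w5}): φ is true.
  w6 (successors {w0, w4, w5, w6}): φ is false.
For instance, at w6:
  At w6: Dia (q -> r) is true, so not Dia (q -> r) is false.
    At w6: Dia (q -> r) requires q -> r at some successor in {w0, w4, w5, w6}.
      q -> r holds at w0, so Dia (q -> r) is true at w6.
Satisfying worlds: {w5}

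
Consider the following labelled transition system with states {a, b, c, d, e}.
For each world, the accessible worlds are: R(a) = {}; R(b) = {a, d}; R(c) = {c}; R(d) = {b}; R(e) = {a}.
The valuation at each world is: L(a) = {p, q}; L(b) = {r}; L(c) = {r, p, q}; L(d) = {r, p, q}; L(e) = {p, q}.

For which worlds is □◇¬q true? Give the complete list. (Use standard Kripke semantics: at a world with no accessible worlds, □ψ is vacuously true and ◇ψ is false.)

Let φ = □◇¬q. Evaluate φ at each world:
  a (successors ∅): φ is true.
  b (successors {a, d}): φ is false.
  c (successors {c}): φ is false.
  d (successors {b}): φ is false.
  e (successors {a}): φ is false.
For instance, at e:
  At e: □◇¬q requires ◇¬q at every successor {a}.
    ◇¬q fails at a, so □◇¬q is false at e.
      At a: no accessible worlds, so ◇¬q is false.
Satisfying worlds: {a}

a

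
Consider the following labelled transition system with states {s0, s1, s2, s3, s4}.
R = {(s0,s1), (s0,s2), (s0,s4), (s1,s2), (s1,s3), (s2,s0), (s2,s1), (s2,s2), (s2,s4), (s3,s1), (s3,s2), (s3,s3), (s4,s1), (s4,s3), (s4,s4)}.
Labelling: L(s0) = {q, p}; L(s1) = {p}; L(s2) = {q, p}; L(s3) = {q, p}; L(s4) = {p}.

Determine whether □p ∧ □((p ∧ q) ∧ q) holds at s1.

Recall that □ψ holds at a world iff ψ holds at every accessible world, and ◇ψ holds iff ψ holds at some accessible world.
At s1: □p is true, □((p ∧ q) ∧ q) is true, so □p ∧ □((p ∧ q) ∧ q) is true.
  At s1: □p requires p at every successor {s2, s3}.
    At s2: p is true.
    At s3: p is true.
  So □p is true at s1.
  At s1: □((p ∧ q) ∧ q) requires (p ∧ q) ∧ q at every successor {s2, s3}.
    At s2: (p ∧ q) ∧ q is true.
    At s3: (p ∧ q) ∧ q is true.
  So □((p ∧ q) ∧ q) is true at s1.

Yes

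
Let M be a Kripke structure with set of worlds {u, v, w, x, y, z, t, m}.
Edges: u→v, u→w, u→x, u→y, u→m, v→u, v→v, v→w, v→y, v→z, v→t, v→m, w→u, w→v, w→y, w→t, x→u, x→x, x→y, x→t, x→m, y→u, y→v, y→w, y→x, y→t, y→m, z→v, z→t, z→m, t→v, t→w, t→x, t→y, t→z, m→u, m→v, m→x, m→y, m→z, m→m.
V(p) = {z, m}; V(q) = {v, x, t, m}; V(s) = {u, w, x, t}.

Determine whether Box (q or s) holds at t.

No

Recall that Box ψ holds at a world iff ψ holds at every accessible world, and Dia ψ holds iff ψ holds at some accessible world.
At t: Box (q or s) requires q or s at every successor {v, w, x, y, z}.
  q or s fails at y, so Box (q or s) is false at t.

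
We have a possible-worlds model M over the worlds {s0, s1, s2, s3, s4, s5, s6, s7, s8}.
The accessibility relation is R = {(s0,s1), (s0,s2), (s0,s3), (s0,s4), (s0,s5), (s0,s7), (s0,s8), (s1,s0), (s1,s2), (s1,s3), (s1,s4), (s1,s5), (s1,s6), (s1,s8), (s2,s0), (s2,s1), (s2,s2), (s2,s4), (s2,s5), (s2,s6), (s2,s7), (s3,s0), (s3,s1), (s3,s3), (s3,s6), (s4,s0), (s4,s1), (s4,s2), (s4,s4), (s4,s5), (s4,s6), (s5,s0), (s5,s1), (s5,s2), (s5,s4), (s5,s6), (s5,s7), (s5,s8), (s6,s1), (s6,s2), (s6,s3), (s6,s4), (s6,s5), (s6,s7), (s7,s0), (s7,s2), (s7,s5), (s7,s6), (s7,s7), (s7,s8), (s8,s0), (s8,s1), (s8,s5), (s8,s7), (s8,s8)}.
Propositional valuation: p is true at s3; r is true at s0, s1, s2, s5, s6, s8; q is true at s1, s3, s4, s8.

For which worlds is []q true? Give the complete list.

Recall that []ψ holds at a world iff ψ holds at every accessible world, and <>ψ holds iff ψ holds at some accessible world.
Let φ = []q. Evaluate φ at each world:
  s0 (successors {s1, s2, s3, s4, s5, s7, s8}): φ is false.
  s1 (successors {s0, s2, s3, s4, s5, s6, s8}): φ is false.
  s2 (successors {s0, s1, s2, s4, s5, s6, s7}): φ is false.
  s3 (successors {s0, s1, s3, s6}): φ is false.
  s4 (successors {s0, s1, s2, s4, s5, s6}): φ is false.
  s5 (successors {s0, s1, s2, s4, s6, s7, s8}): φ is false.
  s6 (successors {s1, s2, s3, s4, s5, s7}): φ is false.
  s7 (successors {s0, s2, s5, s6, s7, s8}): φ is false.
  s8 (successors {s0, s1, s5, s7, s8}): φ is false.
For instance, at s6:
  At s6: []q requires q at every successor {s1, s2, s3, s4, s5, s7}.
    q fails at s2, so []q is false at s6.
Satisfying worlds: none.

none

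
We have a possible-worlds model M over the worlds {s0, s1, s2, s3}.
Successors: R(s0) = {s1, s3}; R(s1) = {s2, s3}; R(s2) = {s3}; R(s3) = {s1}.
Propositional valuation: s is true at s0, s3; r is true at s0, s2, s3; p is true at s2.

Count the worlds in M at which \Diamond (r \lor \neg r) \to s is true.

Let φ = \Diamond (r \lor \neg r) \to s. Evaluate φ at each world:
  s0 (successors {s1, s3}): φ is true.
  s1 (successors {s2, s3}): φ is false.
  s2 (successors {s3}): φ is false.
  s3 (successors {s1}): φ is true.
For instance, at s0:
  At s0: \Diamond (r \lor \neg r) is true, s is true, so \Diamond (r \lor \neg r) \to s is true.
    At s0: \Diamond (r \lor \neg r) requires r \lor \neg r at some successor in {s1, s3}.
      r \lor \neg r holds at s1, so \Diamond (r \lor \neg r) is true at s0.
Satisfying worlds: {s0, s3}

2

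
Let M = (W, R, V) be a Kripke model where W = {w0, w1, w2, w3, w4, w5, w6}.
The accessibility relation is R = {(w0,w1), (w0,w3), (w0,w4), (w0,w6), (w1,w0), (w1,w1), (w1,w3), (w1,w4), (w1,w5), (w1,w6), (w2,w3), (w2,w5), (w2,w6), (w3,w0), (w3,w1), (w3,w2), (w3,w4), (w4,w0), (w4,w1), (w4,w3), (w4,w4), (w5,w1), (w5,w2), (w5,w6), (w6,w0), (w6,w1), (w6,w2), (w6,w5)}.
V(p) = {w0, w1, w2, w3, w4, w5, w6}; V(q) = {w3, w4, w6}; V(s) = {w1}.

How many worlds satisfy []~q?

1

Recall that []ψ holds at a world iff ψ holds at every accessible world, and <>ψ holds iff ψ holds at some accessible world.
Let φ = []~q. Evaluate φ at each world:
  w0 (successors {w1, w3, w4, w6}): φ is false.
  w1 (successors {w0, w1, w3, w4, w5, w6}): φ is false.
  w2 (successors {w3, w5, w6}): φ is false.
  w3 (successors {w0, w1, w2, w4}): φ is false.
  w4 (successors {w0, w1, w3, w4}): φ is false.
  w5 (successors {w1, w2, w6}): φ is false.
  w6 (successors {w0, w1, w2, w5}): φ is true.
For instance, at w0:
  At w0: []~q requires ~q at every successor {w1, w3, w4, w6}.
    ~q fails at w3, so []~q is false at w0.
Satisfying worlds: {w6}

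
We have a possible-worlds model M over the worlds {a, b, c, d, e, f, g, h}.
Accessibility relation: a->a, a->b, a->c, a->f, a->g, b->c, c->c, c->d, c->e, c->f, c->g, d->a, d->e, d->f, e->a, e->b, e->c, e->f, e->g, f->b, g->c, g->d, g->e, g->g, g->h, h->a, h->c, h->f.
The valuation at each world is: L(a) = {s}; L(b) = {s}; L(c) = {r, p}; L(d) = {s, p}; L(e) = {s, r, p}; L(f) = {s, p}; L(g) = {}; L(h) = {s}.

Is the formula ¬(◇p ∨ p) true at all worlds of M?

Recall that ◇ψ holds at a world iff ψ holds at some accessible world.
Let φ = ¬(◇p ∨ p). Evaluate φ at each world:
  a (successors {a, b, c, f, g}): φ is false.
  b (successors {c}): φ is false.
  c (successors {c, d, e, f, g}): φ is false.
  d (successors {a, e, f}): φ is false.
  e (successors {a, b, c, f, g}): φ is false.
  f (successors {b}): φ is false.
  g (successors {c, d, e, g, h}): φ is false.
  h (successors {a, c, f}): φ is false.
Detail at a (counterexample):
  At a: ◇p ∨ p is true, so ¬(◇p ∨ p) is false.
    At a: ◇p is true, p is false, so ◇p ∨ p is true.
      At a: ◇p requires p at some successor in {a, b, c, f, g}.
        p holds at c, so ◇p is true at a.

No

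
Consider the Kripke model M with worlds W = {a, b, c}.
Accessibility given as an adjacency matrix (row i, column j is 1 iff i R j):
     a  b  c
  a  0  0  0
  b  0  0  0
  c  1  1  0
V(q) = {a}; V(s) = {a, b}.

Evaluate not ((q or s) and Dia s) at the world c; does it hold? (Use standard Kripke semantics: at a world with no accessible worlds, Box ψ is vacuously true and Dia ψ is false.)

Yes

At c: (q or s) and Dia s is false, so not ((q or s) and Dia s) is true.
  At c: q or s is false, Dia s is true, so (q or s) and Dia s is false.
    At c: Dia s requires s at some successor in {a, b}.
      s holds at a, so Dia s is true at c.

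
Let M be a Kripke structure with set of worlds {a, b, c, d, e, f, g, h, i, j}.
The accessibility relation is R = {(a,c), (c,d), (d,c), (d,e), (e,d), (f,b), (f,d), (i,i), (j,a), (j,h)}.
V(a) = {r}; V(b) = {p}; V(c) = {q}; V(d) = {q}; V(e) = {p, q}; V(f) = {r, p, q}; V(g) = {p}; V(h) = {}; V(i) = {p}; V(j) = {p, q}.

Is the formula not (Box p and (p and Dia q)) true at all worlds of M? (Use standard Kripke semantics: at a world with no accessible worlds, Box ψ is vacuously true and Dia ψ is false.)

Yes

Let φ = not (Box p and (p and Dia q)). Evaluate φ at each world:
  a (successors {c}): φ is true.
  b (successors ∅): φ is true.
  c (successors {d}): φ is true.
  d (successors {c, e}): φ is true.
  e (successors {d}): φ is true.
  f (successors {b, d}): φ is true.
  g (successors ∅): φ is true.
  h (successors ∅): φ is true.
  i (successors {i}): φ is true.
  j (successors {a, h}): φ is true.
For instance, at i:
  At i: Box p and (p and Dia q) is false, so not (Box p and (p and Dia q)) is true.
    At i: Box p is true, p and Dia q is false, so Box p and (p and Dia q) is false.
      At i: Box p requires p at every successor {i}.
        At i: p is true.
      So Box p is true at i.
      At i: p is true, Dia q is false, so p and Dia q is false.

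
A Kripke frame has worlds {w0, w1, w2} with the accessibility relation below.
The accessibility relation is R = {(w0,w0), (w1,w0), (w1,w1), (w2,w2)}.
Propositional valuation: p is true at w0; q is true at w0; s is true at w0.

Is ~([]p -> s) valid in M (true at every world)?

No

Recall that []ψ holds at a world iff ψ holds at every accessible world, and <>ψ holds iff ψ holds at some accessible world.
Let φ = ~([]p -> s). Evaluate φ at each world:
  w0 (successors {w0}): φ is false.
  w1 (successors {w0, w1}): φ is false.
  w2 (successors {w2}): φ is false.
Detail at w0 (counterexample):
  At w0: []p -> s is true, so ~([]p -> s) is false.
    At w0: []p is true, s is true, so []p -> s is true.
      At w0: []p requires p at every successor {w0}.
        At w0: p is true.
      So []p is true at w0.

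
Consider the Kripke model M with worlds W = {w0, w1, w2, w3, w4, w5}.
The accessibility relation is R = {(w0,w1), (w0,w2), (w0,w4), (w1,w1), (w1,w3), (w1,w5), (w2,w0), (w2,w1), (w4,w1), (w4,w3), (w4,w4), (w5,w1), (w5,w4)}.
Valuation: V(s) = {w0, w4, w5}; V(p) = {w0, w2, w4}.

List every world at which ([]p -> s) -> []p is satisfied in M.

w3

Recall that []ψ holds at a world iff ψ holds at every accessible world, and <>ψ holds iff ψ holds at some accessible world.
Let φ = ([]p -> s) -> []p. Evaluate φ at each world:
  w0 (successors {w1, w2, w4}): φ is false.
  w1 (successors {w1, w3, w5}): φ is false.
  w2 (successors {w0, w1}): φ is false.
  w3 (successors ∅): φ is true.
  w4 (successors {w1, w3, w4}): φ is false.
  w5 (successors {w1, w4}): φ is false.
For instance, at w5:
  At w5: []p -> s is true, []p is false, so ([]p -> s) -> []p is false.
    At w5: []p is false, s is true, so []p -> s is true.
      At w5: []p requires p at every successor {w1, w4}.
        p fails at w1, so []p is false at w5.
    At w5: []p requires p at every successor {w1, w4}.
      p fails at w1, so []p is false at w5.
Satisfying worlds: {w3}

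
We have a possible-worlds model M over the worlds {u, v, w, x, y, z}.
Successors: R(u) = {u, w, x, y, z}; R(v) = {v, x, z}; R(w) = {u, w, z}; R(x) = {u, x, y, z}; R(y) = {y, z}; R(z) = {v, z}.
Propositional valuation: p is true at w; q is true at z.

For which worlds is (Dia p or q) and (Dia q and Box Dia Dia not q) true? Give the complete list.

u, w, z

Recall that Box ψ holds at a world iff ψ holds at every accessible world, and Dia ψ holds iff ψ holds at some accessible world.
Let φ = (Dia p or q) and (Dia q and Box Dia Dia not q). Evaluate φ at each world:
  u (successors {u, w, x, y, z}): φ is true.
  v (successors {v, x, z}): φ is false.
  w (successors {u, w, z}): φ is true.
  x (successors {u, x, y, z}): φ is false.
  y (successors {y, z}): φ is false.
  z (successors {v, z}): φ is true.
For instance, at x:
  At x: Dia p or q is false, Dia q and Box Dia Dia not q is true, so (Dia p or q) and (Dia q and Box Dia Dia not q) is false.
    At x: Dia p is false, q is false, so Dia p or q is false.
      At x: Dia p requires p at some successor in {u, x, y, z}.
        At u: p is false.
        At x: p is false.
        At y: p is false.
        At z: p is false.
      So Dia p is false at x.
    At x: Dia q is true, Box Dia Dia not q is true, so Dia q and Box Dia Dia not q is true.
      At x: Dia q requires q at some successor in {u, x, y, z}.
        q holds at z, so Dia q is true at x.
      At x: Box Dia Dia not q requires Dia Dia not q at every successor {u, x, y, z}.
        At u: Dia Dia not q is true.
        At x: Dia Dia not q is true.
        At y: Dia Dia not q is true.
        At z: Dia Dia not q is true.
      So Box Dia Dia not q is true at x.
Satisfying worlds: {u, w, z}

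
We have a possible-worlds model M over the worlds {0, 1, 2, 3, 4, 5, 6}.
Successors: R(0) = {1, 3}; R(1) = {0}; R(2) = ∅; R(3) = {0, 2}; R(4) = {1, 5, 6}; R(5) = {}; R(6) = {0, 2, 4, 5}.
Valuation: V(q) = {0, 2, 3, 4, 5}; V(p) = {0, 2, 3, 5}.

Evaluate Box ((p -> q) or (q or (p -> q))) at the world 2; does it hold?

Yes

At 2: no accessible worlds, so Box ((p -> q) or (q or (p -> q))) holds vacuously.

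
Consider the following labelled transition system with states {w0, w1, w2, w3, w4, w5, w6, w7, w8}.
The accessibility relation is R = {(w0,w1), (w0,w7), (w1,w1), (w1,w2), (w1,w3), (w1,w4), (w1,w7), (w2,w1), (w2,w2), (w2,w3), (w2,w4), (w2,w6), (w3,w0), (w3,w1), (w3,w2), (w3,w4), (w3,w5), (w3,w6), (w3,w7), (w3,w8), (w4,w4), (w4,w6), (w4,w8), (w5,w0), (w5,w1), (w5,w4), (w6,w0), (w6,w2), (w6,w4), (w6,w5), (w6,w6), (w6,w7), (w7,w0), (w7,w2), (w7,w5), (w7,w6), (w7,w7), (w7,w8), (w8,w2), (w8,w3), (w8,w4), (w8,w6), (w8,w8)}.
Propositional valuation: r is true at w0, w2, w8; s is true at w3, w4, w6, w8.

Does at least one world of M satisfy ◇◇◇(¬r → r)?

Let φ = ◇◇◇(¬r → r). Evaluate φ at each world:
  w0 (successors {w1, w7}): φ is true.
  w1 (successors {w1, w2, w3, w4, w7}): φ is true.
  w2 (successors {w1, w2, w3, w4, w6}): φ is true.
  w3 (successors {w0, w1, w2, w4, w5, w6, w7, w8}): φ is true.
  w4 (successors {w4, w6, w8}): φ is true.
  w5 (successors {w0, w1, w4}): φ is true.
  w6 (successors {w0, w2, w4, w5, w6, w7}): φ is true.
  w7 (successors {w0, w2, w5, w6, w7, w8}): φ is true.
  w8 (successors {w2, w3, w4, w6, w8}): φ is true.
Detail at w0 (witness):
  At w0: ◇◇◇(¬r → r) requires ◇◇(¬r → r) at some successor in {w1, w7}.
    ◇◇(¬r → r) holds at w1, so ◇◇◇(¬r → r) is true at w0.
      At w1: ◇◇(¬r → r) requires ◇(¬r → r) at some successor in {w1, w2, w3, w4, w7}.
        ◇(¬r → r) holds at w1, so ◇◇(¬r → r) is true at w1.

Yes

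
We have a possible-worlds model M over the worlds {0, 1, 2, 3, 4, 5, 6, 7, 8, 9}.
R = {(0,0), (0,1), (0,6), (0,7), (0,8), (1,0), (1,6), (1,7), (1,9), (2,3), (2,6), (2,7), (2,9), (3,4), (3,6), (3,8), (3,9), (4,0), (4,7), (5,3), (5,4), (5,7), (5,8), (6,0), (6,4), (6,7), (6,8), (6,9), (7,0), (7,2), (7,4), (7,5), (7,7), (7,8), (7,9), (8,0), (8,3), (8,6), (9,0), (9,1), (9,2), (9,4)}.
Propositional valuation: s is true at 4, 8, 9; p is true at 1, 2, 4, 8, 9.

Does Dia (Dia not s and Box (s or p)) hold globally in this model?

No

Recall that Box ψ holds at a world iff ψ holds at every accessible world, and Dia ψ holds iff ψ holds at some accessible world.
Let φ = Dia (Dia not s and Box (s or p)). Evaluate φ at each world:
  0 (successors {0, 1, 6, 7, 8}): φ is false.
  1 (successors {0, 6, 7, 9}): φ is false.
  2 (successors {3, 6, 7, 9}): φ is false.
  3 (successors {4, 6, 8, 9}): φ is false.
  4 (successors {0, 7}): φ is false.
  5 (successors {3, 4, 7, 8}): φ is false.
  6 (successors {0, 4, 7, 8, 9}): φ is false.
  7 (successors {0, 2, 4, 5, 7, 8, 9}): φ is false.
  8 (successors {0, 3, 6}): φ is false.
  9 (successors {0, 1, 2, 4}): φ is false.
Detail at 0 (counterexample):
  At 0: Dia (Dia not s and Box (s or p)) requires Dia not s and Box (s or p) at some successor in {0, 1, 6, 7, 8}.
    At 0: Dia not s and Box (s or p) is false.
    At 1: Dia not s and Box (s or p) is false.
    At 6: Dia not s and Box (s or p) is false.
    At 7: Dia not s and Box (s or p) is false.
    At 8: Dia not s and Box (s or p) is false.
  So Dia (Dia not s and Box (s or p)) is false at 0.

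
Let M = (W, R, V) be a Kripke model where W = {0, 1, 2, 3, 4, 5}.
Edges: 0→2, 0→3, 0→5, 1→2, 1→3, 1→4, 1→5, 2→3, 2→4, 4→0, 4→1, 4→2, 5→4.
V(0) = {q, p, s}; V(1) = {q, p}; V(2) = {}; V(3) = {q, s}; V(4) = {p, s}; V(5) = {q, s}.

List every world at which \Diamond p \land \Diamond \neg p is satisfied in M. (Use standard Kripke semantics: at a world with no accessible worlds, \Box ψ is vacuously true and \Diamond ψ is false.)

1, 2, 4

Let φ = \Diamond p \land \Diamond \neg p. Evaluate φ at each world:
  0 (successors {2, 3, 5}): φ is false.
  1 (successors {2, 3, 4, 5}): φ is true.
  2 (successors {3, 4}): φ is true.
  3 (successors ∅): φ is false.
  4 (successors {0, 1, 2}): φ is true.
  5 (successors {4}): φ is false.
For instance, at 4:
  At 4: \Diamond p is true, \Diamond \neg p is true, so \Diamond p \land \Diamond \neg p is true.
    At 4: \Diamond p requires p at some successor in {0, 1, 2}.
      p holds at 0, so \Diamond p is true at 4.
    At 4: \Diamond \neg p requires \neg p at some successor in {0, 1, 2}.
      \neg p holds at 2, so \Diamond \neg p is true at 4.
Satisfying worlds: {1, 2, 4}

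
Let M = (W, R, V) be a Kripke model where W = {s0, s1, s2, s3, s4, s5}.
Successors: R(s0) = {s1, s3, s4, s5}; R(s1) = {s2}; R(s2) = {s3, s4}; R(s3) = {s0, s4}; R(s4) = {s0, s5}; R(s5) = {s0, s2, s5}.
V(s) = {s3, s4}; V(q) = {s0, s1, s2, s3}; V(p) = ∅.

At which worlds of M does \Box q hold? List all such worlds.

s1

Let φ = \Box q. Evaluate φ at each world:
  s0 (successors {s1, s3, s4, s5}): φ is false.
  s1 (successors {s2}): φ is true.
  s2 (successors {s3, s4}): φ is false.
  s3 (successors {s0, s4}): φ is false.
  s4 (successors {s0, s5}): φ is false.
  s5 (successors {s0, s2, s5}): φ is false.
For instance, at s5:
  At s5: \Box q requires q at every successor {s0, s2, s5}.
    q fails at s5, so \Box q is false at s5.
Satisfying worlds: {s1}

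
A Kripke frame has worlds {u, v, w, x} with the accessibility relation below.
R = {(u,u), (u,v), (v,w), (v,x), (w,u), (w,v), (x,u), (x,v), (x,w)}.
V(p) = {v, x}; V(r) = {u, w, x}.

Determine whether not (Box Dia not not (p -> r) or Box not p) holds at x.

No

Recall that Box ψ holds at a world iff ψ holds at every accessible world, and Dia ψ holds iff ψ holds at some accessible world.
At x: Box Dia not not (p -> r) or Box not p is true, so not (Box Dia not not (p -> r) or Box not p) is false.
  At x: Box Dia not not (p -> r) is true, Box not p is false, so Box Dia not not (p -> r) or Box not p is true.
    At x: Box Dia not not (p -> r) requires Dia not not (p -> r) at every successor {u, v, w}.
      At u: Dia not not (p -> r) is true.
      At v: Dia not not (p -> r) is true.
      At w: Dia not not (p -> r) is true.
    So Box Dia not not (p -> r) is true at x.
    At x: Box not p requires not p at every successor {u, v, w}.
      not p fails at v, so Box not p is false at x.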